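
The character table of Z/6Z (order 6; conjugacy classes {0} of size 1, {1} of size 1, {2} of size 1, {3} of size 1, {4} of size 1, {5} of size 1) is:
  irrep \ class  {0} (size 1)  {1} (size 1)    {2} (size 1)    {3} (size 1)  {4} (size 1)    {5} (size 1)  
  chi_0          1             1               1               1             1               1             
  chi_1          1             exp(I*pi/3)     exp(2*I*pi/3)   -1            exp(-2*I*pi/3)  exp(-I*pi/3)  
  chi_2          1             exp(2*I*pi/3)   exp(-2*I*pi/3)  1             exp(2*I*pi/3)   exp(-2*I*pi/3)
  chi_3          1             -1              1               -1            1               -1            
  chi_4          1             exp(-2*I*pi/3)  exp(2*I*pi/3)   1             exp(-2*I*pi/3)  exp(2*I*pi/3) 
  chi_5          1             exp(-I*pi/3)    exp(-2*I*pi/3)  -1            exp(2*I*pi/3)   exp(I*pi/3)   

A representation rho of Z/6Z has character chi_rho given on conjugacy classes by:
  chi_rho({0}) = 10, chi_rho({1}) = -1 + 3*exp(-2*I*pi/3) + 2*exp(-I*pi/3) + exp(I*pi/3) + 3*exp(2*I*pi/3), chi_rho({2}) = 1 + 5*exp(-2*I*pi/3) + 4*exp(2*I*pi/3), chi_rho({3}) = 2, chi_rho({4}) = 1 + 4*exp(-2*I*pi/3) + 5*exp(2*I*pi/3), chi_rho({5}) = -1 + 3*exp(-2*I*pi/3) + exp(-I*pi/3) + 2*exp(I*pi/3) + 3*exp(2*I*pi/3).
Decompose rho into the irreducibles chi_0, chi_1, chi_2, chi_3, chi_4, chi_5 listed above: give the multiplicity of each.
Multiplicities: chi_0: 0, chi_1: 1, chi_2: 3, chi_3: 1, chi_4: 3, chi_5: 2.

Reasoning: Use <chi_rho, chi> = (1/|G|) sum_C |C| * chi_rho(C) * conj(chi(C)) with |G| = 6 for each irreducible chi in the table:
  <chi_rho, chi_0> = (1/6)[1*(10)*conj(1) + 1*(-1 + 3*exp(-2*I*pi/3) + 2*exp(-I*pi/3) + exp(I*pi/3) + 3*exp(2*I*pi/3))*conj(1) + 1*(1 + 5*exp(-2*I*pi/3) + 4*exp(2*I*pi/3))*conj(1) + 1*(2)*conj(1) + 1*(1 + 4*exp(-2*I*pi/3) + 5*exp(2*I*pi/3))*conj(1) + 1*(-1 + 3*exp(-2*I*pi/3) + exp(-I*pi/3) + 2*exp(I*pi/3) + 3*exp(2*I*pi/3))*conj(1)]
      = (1/6)[(10) + (-1 + 3*exp(-2*I*pi/3) + 2*exp(-I*pi/3) + exp(I*pi/3) + 3*exp(2*I*pi/3)) + (1 + 5*exp(-2*I*pi/3) + 4*exp(2*I*pi/3)) + (2) + (1 + 4*exp(-2*I*pi/3) + 5*exp(2*I*pi/3)) + (-1 + 3*exp(-2*I*pi/3) + exp(-I*pi/3) + 2*exp(I*pi/3) + 3*exp(2*I*pi/3))] = 0/6 = 0
  <chi_rho, chi_1> = (1/6)[1*(10)*conj(1) + 1*(-1 + 3*exp(-2*I*pi/3) + 2*exp(-I*pi/3) + exp(I*pi/3) + 3*exp(2*I*pi/3))*conj(exp(I*pi/3)) + 1*(1 + 5*exp(-2*I*pi/3) + 4*exp(2*I*pi/3))*conj(exp(2*I*pi/3)) + 1*(2)*conj(-1) + 1*(1 + 4*exp(-2*I*pi/3) + 5*exp(2*I*pi/3))*conj(exp(-2*I*pi/3)) + 1*(-1 + 3*exp(-2*I*pi/3) + exp(-I*pi/3) + 2*exp(I*pi/3) + 3*exp(2*I*pi/3))*conj(exp(-I*pi/3))]
      = (1/6)[(10) + (-2 + 2*exp(-2*I*pi/3) - exp(-I*pi/3) + 3*exp(I*pi/3)) + (4 + exp(-2*I*pi/3) + 5*exp(2*I*pi/3)) + (-2) + (4 + 5*exp(-2*I*pi/3) + exp(2*I*pi/3)) + (-2 + 3*exp(-I*pi/3) - exp(I*pi/3) + 2*exp(2*I*pi/3))] = 6/6 = 1
  <chi_rho, chi_2> = (1/6)[1*(10)*conj(1) + 1*(-1 + 3*exp(-2*I*pi/3) + 2*exp(-I*pi/3) + exp(I*pi/3) + 3*exp(2*I*pi/3))*conj(exp(2*I*pi/3)) + 1*(1 + 5*exp(-2*I*pi/3) + 4*exp(2*I*pi/3))*conj(exp(-2*I*pi/3)) + 1*(2)*conj(1) + 1*(1 + 4*exp(-2*I*pi/3) + 5*exp(2*I*pi/3))*conj(exp(2*I*pi/3)) + 1*(-1 + 3*exp(-2*I*pi/3) + exp(-I*pi/3) + 2*exp(I*pi/3) + 3*exp(2*I*pi/3))*conj(exp(-2*I*pi/3))]
      = (1/6)[(10) + (1 + exp(-I*pi/3) - exp(-2*I*pi/3) + 3*exp(2*I*pi/3)) + (5 + 4*exp(-2*I*pi/3) + exp(2*I*pi/3)) + (2) + (5 + exp(-2*I*pi/3) + 4*exp(2*I*pi/3)) + (1 + 3*exp(-2*I*pi/3) - exp(2*I*pi/3) + exp(I*pi/3))] = 18/6 = 3
  <chi_rho, chi_3> = (1/6)[1*(10)*conj(1) + 1*(-1 + 3*exp(-2*I*pi/3) + 2*exp(-I*pi/3) + exp(I*pi/3) + 3*exp(2*I*pi/3))*conj(-1) + 1*(1 + 5*exp(-2*I*pi/3) + 4*exp(2*I*pi/3))*conj(1) + 1*(2)*conj(-1) + 1*(1 + 4*exp(-2*I*pi/3) + 5*exp(2*I*pi/3))*conj(1) + 1*(-1 + 3*exp(-2*I*pi/3) + exp(-I*pi/3) + 2*exp(I*pi/3) + 3*exp(2*I*pi/3))*conj(-1)]
      = (1/6)[(10) + (1 - 3*exp(2*I*pi/3) - exp(I*pi/3) - 2*exp(-I*pi/3) - 3*exp(-2*I*pi/3)) + (1 + 5*exp(-2*I*pi/3) + 4*exp(2*I*pi/3)) + (-2) + (1 + 4*exp(-2*I*pi/3) + 5*exp(2*I*pi/3)) + (1 - 3*exp(2*I*pi/3) - 2*exp(I*pi/3) - exp(-I*pi/3) - 3*exp(-2*I*pi/3))] = 6/6 = 1
  <chi_rho, chi_4> = (1/6)[1*(10)*conj(1) + 1*(-1 + 3*exp(-2*I*pi/3) + 2*exp(-I*pi/3) + exp(I*pi/3) + 3*exp(2*I*pi/3))*conj(exp(-2*I*pi/3)) + 1*(1 + 5*exp(-2*I*pi/3) + 4*exp(2*I*pi/3))*conj(exp(2*I*pi/3)) + 1*(2)*conj(1) + 1*(1 + 4*exp(-2*I*pi/3) + 5*exp(2*I*pi/3))*conj(exp(-2*I*pi/3)) + 1*(-1 + 3*exp(-2*I*pi/3) + exp(-I*pi/3) + 2*exp(I*pi/3) + 3*exp(2*I*pi/3))*conj(exp(2*I*pi/3))]
      = (1/6)[(10) + (2 + 3*exp(-2*I*pi/3) - exp(2*I*pi/3) + 2*exp(I*pi/3)) + (4 + exp(-2*I*pi/3) + 5*exp(2*I*pi/3)) + (2) + (4 + 5*exp(-2*I*pi/3) + exp(2*I*pi/3)) + (2 + 2*exp(-I*pi/3) - exp(-2*I*pi/3) + 3*exp(2*I*pi/3))] = 18/6 = 3
  <chi_rho, chi_5> = (1/6)[1*(10)*conj(1) + 1*(-1 + 3*exp(-2*I*pi/3) + 2*exp(-I*pi/3) + exp(I*pi/3) + 3*exp(2*I*pi/3))*conj(exp(-I*pi/3)) + 1*(1 + 5*exp(-2*I*pi/3) + 4*exp(2*I*pi/3))*conj(exp(-2*I*pi/3)) + 1*(2)*conj(-1) + 1*(1 + 4*exp(-2*I*pi/3) + 5*exp(2*I*pi/3))*conj(exp(2*I*pi/3)) + 1*(-1 + 3*exp(-2*I*pi/3) + exp(-I*pi/3) + 2*exp(I*pi/3) + 3*exp(2*I*pi/3))*conj(exp(I*pi/3))]
      = (1/6)[(10) + (-1 + 3*exp(-I*pi/3) - exp(I*pi/3) + exp(2*I*pi/3)) + (5 + 4*exp(-2*I*pi/3) + exp(2*I*pi/3)) + (-2) + (5 + exp(-2*I*pi/3) + 4*exp(2*I*pi/3)) + (-1 + exp(-2*I*pi/3) - exp(-I*pi/3) + 3*exp(I*pi/3))] = 12/6 = 2
(Exp terms are combined using exp(i*s)*conj(exp(i*t)) = exp(i*(s-t)), and sums of them are collapsed using the identity that for every m > 1 the m distinct m-th roots of unity sum to 0, e.g. 1 + exp(2*I*pi/3) + exp(-2*I*pi/3) = 0.)
Dimension check: dim(rho) = sum (mult * dim) = 0*1 + 1*1 + 3*1 + 1*1 + 3*1 + 2*1 = 10 = chi_rho(e) = 10.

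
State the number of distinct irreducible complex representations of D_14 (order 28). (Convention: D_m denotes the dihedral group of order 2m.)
10

Details: The number of irreducible complex representations of a finite group equals its number of conjugacy classes. D_14 has 10 conjugacy classes (n/2 + 3 for n even), so D_14 (order 28) has exactly 10 irreducible complex representations.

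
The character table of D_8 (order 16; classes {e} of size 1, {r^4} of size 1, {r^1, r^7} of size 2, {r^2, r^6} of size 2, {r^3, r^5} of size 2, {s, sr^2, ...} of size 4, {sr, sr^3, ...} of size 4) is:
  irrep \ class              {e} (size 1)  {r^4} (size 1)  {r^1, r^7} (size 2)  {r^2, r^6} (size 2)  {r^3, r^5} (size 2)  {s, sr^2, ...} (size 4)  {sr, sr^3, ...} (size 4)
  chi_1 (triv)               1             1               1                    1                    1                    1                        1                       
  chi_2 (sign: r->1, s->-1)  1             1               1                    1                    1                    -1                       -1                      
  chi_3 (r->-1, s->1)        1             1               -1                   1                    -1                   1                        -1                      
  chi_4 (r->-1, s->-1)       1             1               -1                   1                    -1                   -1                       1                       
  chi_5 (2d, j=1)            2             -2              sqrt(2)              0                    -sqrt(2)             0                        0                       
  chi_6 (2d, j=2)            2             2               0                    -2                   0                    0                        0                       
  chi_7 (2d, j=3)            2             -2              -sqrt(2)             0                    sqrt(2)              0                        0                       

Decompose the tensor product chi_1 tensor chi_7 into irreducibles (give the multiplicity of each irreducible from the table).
chi_1 tensor chi_7 = chi_7 (all other irreducibles have multiplicity 0).

Reasoning: The character of a tensor product is the pointwise product (chi_1 * chi_7)(C) = chi_1(C) * chi_7(C):
  {e}: (1)*(2), {r^4}: (1)*(-2), {r^1, r^7}: (1)*(-sqrt(2)), {r^2, r^6}: (1)*(0), {r^3, r^5}: (1)*(sqrt(2)), {s, sr^2, ...}: (1)*(0), {sr, sr^3, ...}: (1)*(0)
so (chi_1 * chi_7) takes values
  {e} -> 2, {r^4} -> -2, {r^1, r^7} -> -sqrt(2), {r^2, r^6} -> 0, {r^3, r^5} -> sqrt(2), {s, sr^2, ...} -> 0, {sr, sr^3, ...} -> 0.
Now take the inner product of this character with each irreducible chi from the table, <chi_1*chi_7, chi> = (1/16) sum_C |C| (chi_1*chi_7)(C) conj(chi(C)):
  <chi_1*chi_7, chi_1> = (1/16)[1*(2)*conj(1) + 1*(-2)*conj(1) + 2*(-sqrt(2))*conj(1) + 2*(0)*conj(1) + 2*(sqrt(2))*conj(1) + 4*(0)*conj(1) + 4*(0)*conj(1)]
      = (1/16)[(2) + (-2) + (-2*sqrt(2)) + (0) + (2*sqrt(2)) + (0) + (0)] = 0/16 = 0
  <chi_1*chi_7, chi_2> = (1/16)[1*(2)*conj(1) + 1*(-2)*conj(1) + 2*(-sqrt(2))*conj(1) + 2*(0)*conj(1) + 2*(sqrt(2))*conj(1) + 4*(0)*conj(-1) + 4*(0)*conj(-1)]
      = (1/16)[(2) + (-2) + (-2*sqrt(2)) + (0) + (2*sqrt(2)) + (0) + (0)] = 0/16 = 0
  <chi_1*chi_7, chi_3> = (1/16)[1*(2)*conj(1) + 1*(-2)*conj(1) + 2*(-sqrt(2))*conj(-1) + 2*(0)*conj(1) + 2*(sqrt(2))*conj(-1) + 4*(0)*conj(1) + 4*(0)*conj(-1)]
      = (1/16)[(2) + (-2) + (2*sqrt(2)) + (0) + (-2*sqrt(2)) + (0) + (0)] = 0/16 = 0
  <chi_1*chi_7, chi_4> = (1/16)[1*(2)*conj(1) + 1*(-2)*conj(1) + 2*(-sqrt(2))*conj(-1) + 2*(0)*conj(1) + 2*(sqrt(2))*conj(-1) + 4*(0)*conj(-1) + 4*(0)*conj(1)]
      = (1/16)[(2) + (-2) + (2*sqrt(2)) + (0) + (-2*sqrt(2)) + (0) + (0)] = 0/16 = 0
  <chi_1*chi_7, chi_5> = (1/16)[1*(2)*conj(2) + 1*(-2)*conj(-2) + 2*(-sqrt(2))*conj(sqrt(2)) + 2*(0)*conj(0) + 2*(sqrt(2))*conj(-sqrt(2)) + 4*(0)*conj(0) + 4*(0)*conj(0)]
      = (1/16)[(4) + (4) + (-4) + (0) + (-4) + (0) + (0)] = 0/16 = 0
  <chi_1*chi_7, chi_6> = (1/16)[1*(2)*conj(2) + 1*(-2)*conj(2) + 2*(-sqrt(2))*conj(0) + 2*(0)*conj(-2) + 2*(sqrt(2))*conj(0) + 4*(0)*conj(0) + 4*(0)*conj(0)]
      = (1/16)[(4) + (-4) + (0) + (0) + (0) + (0) + (0)] = 0/16 = 0
  <chi_1*chi_7, chi_7> = (1/16)[1*(2)*conj(2) + 1*(-2)*conj(-2) + 2*(-sqrt(2))*conj(-sqrt(2)) + 2*(0)*conj(0) + 2*(sqrt(2))*conj(sqrt(2)) + 4*(0)*conj(0) + 4*(0)*conj(0)]
      = (1/16)[(4) + (4) + (4) + (0) + (4) + (0) + (0)] = 16/16 = 1
Hence the multiplicities are chi_7: 1. Dimension check: dim(chi_1)*dim(chi_7) = 1*2 = 2 and sum (mult * dim) = 1*2 = 2.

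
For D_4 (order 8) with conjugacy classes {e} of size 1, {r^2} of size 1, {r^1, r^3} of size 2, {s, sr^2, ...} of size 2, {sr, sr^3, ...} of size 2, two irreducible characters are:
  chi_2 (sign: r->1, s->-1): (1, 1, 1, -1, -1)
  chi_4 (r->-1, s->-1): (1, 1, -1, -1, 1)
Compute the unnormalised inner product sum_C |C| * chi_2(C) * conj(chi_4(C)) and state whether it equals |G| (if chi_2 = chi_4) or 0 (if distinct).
Sum = 0; so <chi_2, chi_4> = 0 (distinct irreducibles are orthogonal).

Compute term by term over conjugacy classes (|C| * chi_2(C) * conj(chi_4(C))):
  1*(1)*conj(1) + 1*(1)*conj(1) + 2*(1)*conj(-1) + 2*(-1)*conj(-1) + 2*(-1)*conj(1)
  = (1) + (1) + (-2) + (2) + (-2)
  = 0.
Dividing by |G| = 8 gives 0/8 = 0, matching the row-orthogonality relation <chi_2, chi_4> = [chi_2 = chi_4].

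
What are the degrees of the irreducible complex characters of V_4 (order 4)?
Dimensions: 1, 1, 1, 1

Why: There are 4 irreducibles (= number of conjugacy classes). Their dimensions d_i satisfy sum d_i^2 = |G| = 4: 1 + 1 + 1 + 1 = 4.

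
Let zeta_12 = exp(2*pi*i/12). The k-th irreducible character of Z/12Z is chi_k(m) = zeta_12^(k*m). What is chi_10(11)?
chi_10(11) = zeta_12^110 = exp(I*pi/3)

Solution. chi_10(11) = zeta_12^(10*11) = zeta_12^110. Since zeta_12^12 = 1, this equals zeta_12^2 = exp(2*pi*i*2/12) = exp(I*pi/3).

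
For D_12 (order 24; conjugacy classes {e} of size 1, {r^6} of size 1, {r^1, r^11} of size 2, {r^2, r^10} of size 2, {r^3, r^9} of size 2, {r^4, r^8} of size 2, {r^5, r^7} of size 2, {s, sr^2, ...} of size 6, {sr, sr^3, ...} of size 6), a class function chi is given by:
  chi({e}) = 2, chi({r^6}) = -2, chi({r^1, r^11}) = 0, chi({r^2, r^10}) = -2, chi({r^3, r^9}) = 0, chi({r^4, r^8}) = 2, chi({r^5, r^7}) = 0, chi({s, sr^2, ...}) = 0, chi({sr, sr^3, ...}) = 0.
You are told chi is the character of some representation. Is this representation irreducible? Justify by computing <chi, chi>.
Irreducible: <chi, chi> = 1.

Proof sketch: <chi, chi> = (1/|G|) sum_C |C| * |chi(C)|^2 = (1/24)[1*|2|^2 + 1*|-2|^2 + 2*|0|^2 + 2*|-2|^2 + 2*|0|^2 + 2*|2|^2 + 2*|0|^2 + 6*|0|^2 + 6*|0|^2]
  = (1/24)[(4) + (4) + (0) + (8) + (0) + (8) + (0) + (0) + (0)] = 24/24 = 1.
A character is irreducible iff <chi, chi> = 1, so this representation is irreducible.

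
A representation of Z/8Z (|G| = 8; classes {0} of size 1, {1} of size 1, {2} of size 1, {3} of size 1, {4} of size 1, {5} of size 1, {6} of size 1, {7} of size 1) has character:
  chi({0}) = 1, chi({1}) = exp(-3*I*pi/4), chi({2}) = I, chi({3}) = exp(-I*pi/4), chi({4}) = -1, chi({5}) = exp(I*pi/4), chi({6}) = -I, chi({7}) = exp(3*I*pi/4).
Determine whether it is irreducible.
Irreducible: <chi, chi> = 1.

Working: <chi, chi> = (1/|G|) sum_C |C| * |chi(C)|^2 = (1/8)[1*|1|^2 + 1*|exp(-3*I*pi/4)|^2 + 1*|I|^2 + 1*|exp(-I*pi/4)|^2 + 1*|-1|^2 + 1*|exp(I*pi/4)|^2 + 1*|-I|^2 + 1*|exp(3*I*pi/4)|^2]
  = (1/8)[(1) + (1) + (1) + (1) + (1) + (1) + (1) + (1)] = 8/8 = 1.
(Exp terms are combined using exp(i*s)*conj(exp(i*t)) = exp(i*(s-t)), and sums of them are collapsed using the identity that for every m > 1 the m distinct m-th roots of unity sum to 0, e.g. 1 + exp(2*I*pi/3) + exp(-2*I*pi/3) = 0.)
A character is irreducible iff <chi, chi> = 1, so this representation is irreducible.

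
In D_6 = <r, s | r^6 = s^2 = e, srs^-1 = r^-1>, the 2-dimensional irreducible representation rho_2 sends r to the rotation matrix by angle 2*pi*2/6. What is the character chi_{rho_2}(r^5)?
chi_{rho_2}(r^5) = 2*cos(2*pi*2*5/6) = -1

Details: rho_2(r^5) is rotation by angle 2*pi*2*5/6, whose trace is 2*cos(2*pi*2*5/6) = -1.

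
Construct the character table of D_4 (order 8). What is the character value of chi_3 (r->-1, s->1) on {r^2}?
Conjugacy classes: {e} of size 1, {r^2} of size 1, {r^1, r^3} of size 2, {s, sr^2, ...} of size 2, {sr, sr^3, ...} of size 2.
Character table:
  irrep \ class              {e} (size 1)  {r^2} (size 1)  {r^1, r^3} (size 2)  {s, sr^2, ...} (size 2)  {sr, sr^3, ...} (size 2)
  chi_1 (triv)               1             1               1                    1                        1                       
  chi_2 (sign: r->1, s->-1)  1             1               1                    -1                       -1                      
  chi_3 (r->-1, s->1)        1             1               -1                   1                        -1                      
  chi_4 (r->-1, s->-1)       1             1               -1                   -1                       1                       
  chi_5 (2d, j=1)            2             -2              0                    0                        0                       

Spot check: chi_3 (r->-1, s->1) on {r^2} = 1.

Reasoning: D_4 has order 2*4 = 8 with 5 conjugacy classes, hence 5 irreducibles. Sum of squared dims 1 + 1 + 1 + 1 + 4 = 8 = |G|. Linear characters come from the abelianisation; the 2-dimensional irreps have character r^k -> 2*cos(2*pi*j*k/4), reflections -> 0.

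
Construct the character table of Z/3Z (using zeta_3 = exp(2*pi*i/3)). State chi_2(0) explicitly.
Character table of Z/3Z (irreps indexed chi_0,...,chi_2 with chi_k(m) = zeta_3^(k*m), zeta_3 = exp(2*pi*i/3)):
  irrep \ class  {0} (size 1)  {1} (size 1)    {2} (size 1)  
  chi_0          1             1               1             
  chi_1          1             exp(2*I*pi/3)   exp(-2*I*pi/3)
  chi_2          1             exp(-2*I*pi/3)  exp(2*I*pi/3) 

Spot check: chi_2(0) = zeta_3^(2*0) = zeta_3^0 = 1.

Proof sketch: Z/3Z is abelian, so all 3 irreducible complex representations are 1-dimensional. They are given by chi_k(m) = zeta_3^(k*m) for k = 0,...,2. Row orthogonality: sum_m chi_k(m) conj(chi_l(m)) = 3 * [k = l].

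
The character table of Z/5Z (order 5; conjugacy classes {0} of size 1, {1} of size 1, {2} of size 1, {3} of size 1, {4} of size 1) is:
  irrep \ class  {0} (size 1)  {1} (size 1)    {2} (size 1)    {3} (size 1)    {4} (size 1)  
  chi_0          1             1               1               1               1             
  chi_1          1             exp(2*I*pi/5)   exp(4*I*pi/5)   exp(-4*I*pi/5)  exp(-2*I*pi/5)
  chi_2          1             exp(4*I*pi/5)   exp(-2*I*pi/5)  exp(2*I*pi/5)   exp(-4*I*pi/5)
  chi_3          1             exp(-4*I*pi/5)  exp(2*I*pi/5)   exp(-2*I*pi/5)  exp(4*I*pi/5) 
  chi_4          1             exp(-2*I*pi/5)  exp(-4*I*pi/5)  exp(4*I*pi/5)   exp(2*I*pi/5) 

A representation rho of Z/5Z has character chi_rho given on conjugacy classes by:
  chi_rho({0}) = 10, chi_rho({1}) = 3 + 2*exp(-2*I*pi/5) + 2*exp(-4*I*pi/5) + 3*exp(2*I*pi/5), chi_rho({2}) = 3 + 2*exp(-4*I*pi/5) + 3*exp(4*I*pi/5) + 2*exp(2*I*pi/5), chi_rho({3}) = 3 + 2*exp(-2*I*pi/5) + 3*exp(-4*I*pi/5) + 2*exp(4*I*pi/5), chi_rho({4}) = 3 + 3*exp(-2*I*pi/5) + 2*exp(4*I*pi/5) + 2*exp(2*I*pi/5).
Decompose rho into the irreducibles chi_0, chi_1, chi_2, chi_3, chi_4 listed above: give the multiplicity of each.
Multiplicities: chi_0: 3, chi_1: 3, chi_2: 0, chi_3: 2, chi_4: 2.

Working: Use <chi_rho, chi> = (1/|G|) sum_C |C| * chi_rho(C) * conj(chi(C)) with |G| = 5 for each irreducible chi in the table:
  <chi_rho, chi_0> = (1/5)[1*(10)*conj(1) + 1*(3 + 2*exp(-2*I*pi/5) + 2*exp(-4*I*pi/5) + 3*exp(2*I*pi/5))*conj(1) + 1*(3 + 2*exp(-4*I*pi/5) + 3*exp(4*I*pi/5) + 2*exp(2*I*pi/5))*conj(1) + 1*(3 + 2*exp(-2*I*pi/5) + 3*exp(-4*I*pi/5) + 2*exp(4*I*pi/5))*conj(1) + 1*(3 + 3*exp(-2*I*pi/5) + 2*exp(4*I*pi/5) + 2*exp(2*I*pi/5))*conj(1)]
      = (1/5)[(10) + (3 + 2*exp(-2*I*pi/5) + 2*exp(-4*I*pi/5) + 3*exp(2*I*pi/5)) + (3 + 2*exp(-4*I*pi/5) + 3*exp(4*I*pi/5) + 2*exp(2*I*pi/5)) + (3 + 2*exp(-2*I*pi/5) + 3*exp(-4*I*pi/5) + 2*exp(4*I*pi/5)) + (3 + 3*exp(-2*I*pi/5) + 2*exp(4*I*pi/5) + 2*exp(2*I*pi/5))] = 15/5 = 3
  <chi_rho, chi_1> = (1/5)[1*(10)*conj(1) + 1*(3 + 2*exp(-2*I*pi/5) + 2*exp(-4*I*pi/5) + 3*exp(2*I*pi/5))*conj(exp(2*I*pi/5)) + 1*(3 + 2*exp(-4*I*pi/5) + 3*exp(4*I*pi/5) + 2*exp(2*I*pi/5))*conj(exp(4*I*pi/5)) + 1*(3 + 2*exp(-2*I*pi/5) + 3*exp(-4*I*pi/5) + 2*exp(4*I*pi/5))*conj(exp(-4*I*pi/5)) + 1*(3 + 3*exp(-2*I*pi/5) + 2*exp(4*I*pi/5) + 2*exp(2*I*pi/5))*conj(exp(-2*I*pi/5))]
      = (1/5)[(10) + (3 + 3*exp(-2*I*pi/5) + 2*exp(-4*I*pi/5) + 2*exp(4*I*pi/5)) + (3 + 2*exp(-2*I*pi/5) + 3*exp(-4*I*pi/5) + 2*exp(2*I*pi/5)) + (3 + 2*exp(-2*I*pi/5) + 3*exp(4*I*pi/5) + 2*exp(2*I*pi/5)) + (3 + 2*exp(-4*I*pi/5) + 2*exp(4*I*pi/5) + 3*exp(2*I*pi/5))] = 15/5 = 3
  <chi_rho, chi_2> = (1/5)[1*(10)*conj(1) + 1*(3 + 2*exp(-2*I*pi/5) + 2*exp(-4*I*pi/5) + 3*exp(2*I*pi/5))*conj(exp(4*I*pi/5)) + 1*(3 + 2*exp(-4*I*pi/5) + 3*exp(4*I*pi/5) + 2*exp(2*I*pi/5))*conj(exp(-2*I*pi/5)) + 1*(3 + 2*exp(-2*I*pi/5) + 3*exp(-4*I*pi/5) + 2*exp(4*I*pi/5))*conj(exp(2*I*pi/5)) + 1*(3 + 3*exp(-2*I*pi/5) + 2*exp(4*I*pi/5) + 2*exp(2*I*pi/5))*conj(exp(-4*I*pi/5))]
      = (1/5)[(10) + (3*exp(-2*I*pi/5) + 3*exp(-4*I*pi/5) + 2*exp(4*I*pi/5) + 2*exp(2*I*pi/5)) + (2*exp(-2*I*pi/5) + 3*exp(-4*I*pi/5) + 2*exp(4*I*pi/5) + 3*exp(2*I*pi/5)) + (3*exp(-2*I*pi/5) + 2*exp(-4*I*pi/5) + 3*exp(4*I*pi/5) + 2*exp(2*I*pi/5)) + (2*exp(-2*I*pi/5) + 2*exp(-4*I*pi/5) + 3*exp(4*I*pi/5) + 3*exp(2*I*pi/5))] = 0/5 = 0
  <chi_rho, chi_3> = (1/5)[1*(10)*conj(1) + 1*(3 + 2*exp(-2*I*pi/5) + 2*exp(-4*I*pi/5) + 3*exp(2*I*pi/5))*conj(exp(-4*I*pi/5)) + 1*(3 + 2*exp(-4*I*pi/5) + 3*exp(4*I*pi/5) + 2*exp(2*I*pi/5))*conj(exp(2*I*pi/5)) + 1*(3 + 2*exp(-2*I*pi/5) + 3*exp(-4*I*pi/5) + 2*exp(4*I*pi/5))*conj(exp(-2*I*pi/5)) + 1*(3 + 3*exp(-2*I*pi/5) + 2*exp(4*I*pi/5) + 2*exp(2*I*pi/5))*conj(exp(4*I*pi/5))]
      = (1/5)[(10) + (2 + 3*exp(-4*I*pi/5) + 3*exp(4*I*pi/5) + 2*exp(2*I*pi/5)) + (2 + 3*exp(-2*I*pi/5) + 2*exp(4*I*pi/5) + 3*exp(2*I*pi/5)) + (2 + 3*exp(-2*I*pi/5) + 2*exp(-4*I*pi/5) + 3*exp(2*I*pi/5)) + (2 + 2*exp(-2*I*pi/5) + 3*exp(-4*I*pi/5) + 3*exp(4*I*pi/5))] = 10/5 = 2
  <chi_rho, chi_4> = (1/5)[1*(10)*conj(1) + 1*(3 + 2*exp(-2*I*pi/5) + 2*exp(-4*I*pi/5) + 3*exp(2*I*pi/5))*conj(exp(-2*I*pi/5)) + 1*(3 + 2*exp(-4*I*pi/5) + 3*exp(4*I*pi/5) + 2*exp(2*I*pi/5))*conj(exp(-4*I*pi/5)) + 1*(3 + 2*exp(-2*I*pi/5) + 3*exp(-4*I*pi/5) + 2*exp(4*I*pi/5))*conj(exp(4*I*pi/5)) + 1*(3 + 3*exp(-2*I*pi/5) + 2*exp(4*I*pi/5) + 2*exp(2*I*pi/5))*conj(exp(2*I*pi/5))]
      = (1/5)[(10) + (2 + 2*exp(-2*I*pi/5) + 3*exp(4*I*pi/5) + 3*exp(2*I*pi/5)) + (2 + 3*exp(-2*I*pi/5) + 2*exp(-4*I*pi/5) + 3*exp(4*I*pi/5)) + (2 + 3*exp(-4*I*pi/5) + 2*exp(4*I*pi/5) + 3*exp(2*I*pi/5)) + (2 + 3*exp(-2*I*pi/5) + 3*exp(-4*I*pi/5) + 2*exp(2*I*pi/5))] = 10/5 = 2
(Exp terms are combined using exp(i*s)*conj(exp(i*t)) = exp(i*(s-t)), and sums of them are collapsed using the identity that for every m > 1 the m distinct m-th roots of unity sum to 0, e.g. 1 + exp(2*I*pi/3) + exp(-2*I*pi/3) = 0.)
Dimension check: dim(rho) = sum (mult * dim) = 3*1 + 3*1 + 0*1 + 2*1 + 2*1 = 10 = chi_rho(e) = 10.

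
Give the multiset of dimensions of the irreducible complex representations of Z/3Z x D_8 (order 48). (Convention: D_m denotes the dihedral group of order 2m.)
Dimensions: 1, 1, 1, 1, 1, 1, 1, 1, 1, 1, 1, 1, 2, 2, 2, 2, 2, 2, 2, 2, 2

Reasoning: There are 21 irreducibles (= number of conjugacy classes). Their dimensions d_i satisfy sum d_i^2 = |G| = 48: 1 + 1 + 1 + 1 + 1 + 1 + 1 + 1 + 1 + 1 + 1 + 1 + 4 + 4 + 4 + 4 + 4 + 4 + 4 + 4 + 4 = 48. (For the product with Z/3Z: each of the 3 1-dim characters of Z/3Z tensors with each irrep of D_8, giving 3 copies of each D_8-dimension.)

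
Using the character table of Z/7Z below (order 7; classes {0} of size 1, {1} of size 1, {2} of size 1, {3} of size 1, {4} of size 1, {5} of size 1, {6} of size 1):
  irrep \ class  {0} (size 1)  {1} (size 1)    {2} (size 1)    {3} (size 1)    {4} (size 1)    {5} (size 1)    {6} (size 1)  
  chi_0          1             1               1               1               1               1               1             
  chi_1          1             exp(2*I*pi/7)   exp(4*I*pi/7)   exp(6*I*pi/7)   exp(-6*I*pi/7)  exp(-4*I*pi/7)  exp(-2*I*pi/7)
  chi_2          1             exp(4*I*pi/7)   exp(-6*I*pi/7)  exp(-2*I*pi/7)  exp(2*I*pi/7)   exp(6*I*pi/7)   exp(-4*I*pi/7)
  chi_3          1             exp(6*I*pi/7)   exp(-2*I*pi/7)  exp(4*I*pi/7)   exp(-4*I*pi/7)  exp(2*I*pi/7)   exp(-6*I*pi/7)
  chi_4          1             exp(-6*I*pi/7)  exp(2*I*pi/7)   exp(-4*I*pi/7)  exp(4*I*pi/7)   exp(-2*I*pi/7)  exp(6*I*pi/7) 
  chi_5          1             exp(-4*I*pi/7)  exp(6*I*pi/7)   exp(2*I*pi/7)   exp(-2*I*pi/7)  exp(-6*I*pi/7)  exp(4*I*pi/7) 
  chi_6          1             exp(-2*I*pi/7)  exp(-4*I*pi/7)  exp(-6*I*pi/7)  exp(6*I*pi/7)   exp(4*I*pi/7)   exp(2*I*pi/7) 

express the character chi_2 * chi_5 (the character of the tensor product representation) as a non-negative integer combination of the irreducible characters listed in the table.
chi_2 tensor chi_5 = chi_0 (all other irreducibles have multiplicity 0).

Justification: The character of a tensor product is the pointwise product (chi_2 * chi_5)(C) = chi_2(C) * chi_5(C):
  {0}: (1)*(1), {1}: (exp(4*I*pi/7))*(exp(-4*I*pi/7)), {2}: (exp(-6*I*pi/7))*(exp(6*I*pi/7)), {3}: (exp(-2*I*pi/7))*(exp(2*I*pi/7)), {4}: (exp(2*I*pi/7))*(exp(-2*I*pi/7)), {5}: (exp(6*I*pi/7))*(exp(-6*I*pi/7)), {6}: (exp(-4*I*pi/7))*(exp(4*I*pi/7))
so (chi_2 * chi_5) takes values
  {0} -> 1, {1} -> 1, {2} -> 1, {3} -> 1, {4} -> 1, {5} -> 1, {6} -> 1.
Now take the inner product of this character with each irreducible chi from the table, <chi_2*chi_5, chi> = (1/7) sum_C |C| (chi_2*chi_5)(C) conj(chi(C)):
  <chi_2*chi_5, chi_0> = (1/7)[1*(1)*conj(1) + 1*(1)*conj(1) + 1*(1)*conj(1) + 1*(1)*conj(1) + 1*(1)*conj(1) + 1*(1)*conj(1) + 1*(1)*conj(1)]
      = (1/7)[(1) + (1) + (1) + (1) + (1) + (1) + (1)] = 7/7 = 1
  <chi_2*chi_5, chi_1> = (1/7)[1*(1)*conj(1) + 1*(1)*conj(exp(2*I*pi/7)) + 1*(1)*conj(exp(4*I*pi/7)) + 1*(1)*conj(exp(6*I*pi/7)) + 1*(1)*conj(exp(-6*I*pi/7)) + 1*(1)*conj(exp(-4*I*pi/7)) + 1*(1)*conj(exp(-2*I*pi/7))]
      = (1/7)[(1) + (exp(-2*I*pi/7)) + (exp(-4*I*pi/7)) + (exp(-6*I*pi/7)) + (exp(6*I*pi/7)) + (exp(4*I*pi/7)) + (exp(2*I*pi/7))] = 0/7 = 0
  <chi_2*chi_5, chi_2> = (1/7)[1*(1)*conj(1) + 1*(1)*conj(exp(4*I*pi/7)) + 1*(1)*conj(exp(-6*I*pi/7)) + 1*(1)*conj(exp(-2*I*pi/7)) + 1*(1)*conj(exp(2*I*pi/7)) + 1*(1)*conj(exp(6*I*pi/7)) + 1*(1)*conj(exp(-4*I*pi/7))]
      = (1/7)[(1) + (exp(-4*I*pi/7)) + (exp(6*I*pi/7)) + (exp(2*I*pi/7)) + (exp(-2*I*pi/7)) + (exp(-6*I*pi/7)) + (exp(4*I*pi/7))] = 0/7 = 0
  <chi_2*chi_5, chi_3> = (1/7)[1*(1)*conj(1) + 1*(1)*conj(exp(6*I*pi/7)) + 1*(1)*conj(exp(-2*I*pi/7)) + 1*(1)*conj(exp(4*I*pi/7)) + 1*(1)*conj(exp(-4*I*pi/7)) + 1*(1)*conj(exp(2*I*pi/7)) + 1*(1)*conj(exp(-6*I*pi/7))]
      = (1/7)[(1) + (exp(-6*I*pi/7)) + (exp(2*I*pi/7)) + (exp(-4*I*pi/7)) + (exp(4*I*pi/7)) + (exp(-2*I*pi/7)) + (exp(6*I*pi/7))] = 0/7 = 0
  <chi_2*chi_5, chi_4> = (1/7)[1*(1)*conj(1) + 1*(1)*conj(exp(-6*I*pi/7)) + 1*(1)*conj(exp(2*I*pi/7)) + 1*(1)*conj(exp(-4*I*pi/7)) + 1*(1)*conj(exp(4*I*pi/7)) + 1*(1)*conj(exp(-2*I*pi/7)) + 1*(1)*conj(exp(6*I*pi/7))]
      = (1/7)[(1) + (exp(6*I*pi/7)) + (exp(-2*I*pi/7)) + (exp(4*I*pi/7)) + (exp(-4*I*pi/7)) + (exp(2*I*pi/7)) + (exp(-6*I*pi/7))] = 0/7 = 0
  <chi_2*chi_5, chi_5> = (1/7)[1*(1)*conj(1) + 1*(1)*conj(exp(-4*I*pi/7)) + 1*(1)*conj(exp(6*I*pi/7)) + 1*(1)*conj(exp(2*I*pi/7)) + 1*(1)*conj(exp(-2*I*pi/7)) + 1*(1)*conj(exp(-6*I*pi/7)) + 1*(1)*conj(exp(4*I*pi/7))]
      = (1/7)[(1) + (exp(4*I*pi/7)) + (exp(-6*I*pi/7)) + (exp(-2*I*pi/7)) + (exp(2*I*pi/7)) + (exp(6*I*pi/7)) + (exp(-4*I*pi/7))] = 0/7 = 0
  <chi_2*chi_5, chi_6> = (1/7)[1*(1)*conj(1) + 1*(1)*conj(exp(-2*I*pi/7)) + 1*(1)*conj(exp(-4*I*pi/7)) + 1*(1)*conj(exp(-6*I*pi/7)) + 1*(1)*conj(exp(6*I*pi/7)) + 1*(1)*conj(exp(4*I*pi/7)) + 1*(1)*conj(exp(2*I*pi/7))]
      = (1/7)[(1) + (exp(2*I*pi/7)) + (exp(4*I*pi/7)) + (exp(6*I*pi/7)) + (exp(-6*I*pi/7)) + (exp(-4*I*pi/7)) + (exp(-2*I*pi/7))] = 0/7 = 0
(Exp terms are combined using exp(i*s)*conj(exp(i*t)) = exp(i*(s-t)), and sums of them are collapsed using the identity that for every m > 1 the m distinct m-th roots of unity sum to 0, e.g. 1 + exp(2*I*pi/3) + exp(-2*I*pi/3) = 0.)
Hence the multiplicities are chi_0: 1. Dimension check: dim(chi_2)*dim(chi_5) = 1*1 = 1 and sum (mult * dim) = 1*1 = 1.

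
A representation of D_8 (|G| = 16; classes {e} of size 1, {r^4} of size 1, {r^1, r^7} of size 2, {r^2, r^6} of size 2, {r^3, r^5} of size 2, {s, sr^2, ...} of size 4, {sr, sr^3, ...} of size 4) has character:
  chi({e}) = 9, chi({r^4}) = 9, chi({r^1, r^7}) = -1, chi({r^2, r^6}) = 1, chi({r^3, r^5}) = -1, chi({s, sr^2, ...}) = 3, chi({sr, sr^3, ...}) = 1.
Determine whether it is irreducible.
Not irreducible (reducible): <chi, chi> = 13 > 1.

Details: <chi, chi> = (1/|G|) sum_C |C| * |chi(C)|^2 = (1/16)[1*|9|^2 + 1*|9|^2 + 2*|-1|^2 + 2*|1|^2 + 2*|-1|^2 + 4*|3|^2 + 4*|1|^2]
  = (1/16)[(81) + (81) + (2) + (2) + (2) + (36) + (4)] = 208/16 = 13.
A character is irreducible iff <chi, chi> = 1, so this representation is reducible.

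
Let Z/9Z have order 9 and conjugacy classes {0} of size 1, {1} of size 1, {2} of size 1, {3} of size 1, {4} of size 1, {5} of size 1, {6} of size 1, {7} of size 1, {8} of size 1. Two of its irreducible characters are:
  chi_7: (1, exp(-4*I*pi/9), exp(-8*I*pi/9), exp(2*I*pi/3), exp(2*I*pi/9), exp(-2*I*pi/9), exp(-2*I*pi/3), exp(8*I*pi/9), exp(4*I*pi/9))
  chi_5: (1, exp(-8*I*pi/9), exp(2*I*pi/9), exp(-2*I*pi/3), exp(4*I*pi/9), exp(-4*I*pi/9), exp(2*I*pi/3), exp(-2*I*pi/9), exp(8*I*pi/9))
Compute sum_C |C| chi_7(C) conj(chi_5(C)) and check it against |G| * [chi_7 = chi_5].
Sum = 0; so <chi_7, chi_5> = 0 (distinct irreducibles are orthogonal).

Reasoning: Compute term by term over conjugacy classes (|C| * chi_7(C) * conj(chi_5(C))):
  1*(1)*conj(1) + 1*(exp(-4*I*pi/9))*conj(exp(-8*I*pi/9)) + 1*(exp(-8*I*pi/9))*conj(exp(2*I*pi/9)) + 1*(exp(2*I*pi/3))*conj(exp(-2*I*pi/3)) + 1*(exp(2*I*pi/9))*conj(exp(4*I*pi/9)) + 1*(exp(-2*I*pi/9))*conj(exp(-4*I*pi/9)) + 1*(exp(-2*I*pi/3))*conj(exp(2*I*pi/3)) + 1*(exp(8*I*pi/9))*conj(exp(-2*I*pi/9)) + 1*(exp(4*I*pi/9))*conj(exp(8*I*pi/9))
  = (1) + (exp(4*I*pi/9)) + (exp(8*I*pi/9)) + (exp(-2*I*pi/3)) + (exp(-2*I*pi/9)) + (exp(2*I*pi/9)) + (exp(2*I*pi/3)) + (exp(-8*I*pi/9)) + (exp(-4*I*pi/9))
  = 0.
(Exp terms are combined using exp(i*s)*conj(exp(i*t)) = exp(i*(s-t)), and sums of them are collapsed using the identity that for every m > 1 the m distinct m-th roots of unity sum to 0, e.g. 1 + exp(2*I*pi/3) + exp(-2*I*pi/3) = 0.)
Dividing by |G| = 9 gives 0/9 = 0, matching the row-orthogonality relation <chi_7, chi_5> = [chi_7 = chi_5].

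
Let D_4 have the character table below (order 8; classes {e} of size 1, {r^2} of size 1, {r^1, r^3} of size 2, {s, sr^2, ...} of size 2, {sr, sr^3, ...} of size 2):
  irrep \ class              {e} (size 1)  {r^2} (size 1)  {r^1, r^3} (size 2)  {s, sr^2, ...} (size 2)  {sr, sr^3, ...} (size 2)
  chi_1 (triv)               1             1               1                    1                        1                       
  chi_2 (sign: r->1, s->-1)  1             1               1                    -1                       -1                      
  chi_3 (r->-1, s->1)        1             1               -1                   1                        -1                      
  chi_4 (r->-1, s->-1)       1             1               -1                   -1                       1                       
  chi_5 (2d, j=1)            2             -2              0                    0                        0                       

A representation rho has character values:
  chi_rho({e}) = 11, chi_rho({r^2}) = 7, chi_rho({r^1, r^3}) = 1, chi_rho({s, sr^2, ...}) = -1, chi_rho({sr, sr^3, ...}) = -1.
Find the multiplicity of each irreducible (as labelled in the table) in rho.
Multiplicities: chi_1: 2, chi_2: 3, chi_3: 2, chi_4: 2, chi_5: 1.

Details: Use <chi_rho, chi> = (1/|G|) sum_C |C| * chi_rho(C) * conj(chi(C)) with |G| = 8 for each irreducible chi in the table:
  <chi_rho, chi_1> = (1/8)[1*(11)*conj(1) + 1*(7)*conj(1) + 2*(1)*conj(1) + 2*(-1)*conj(1) + 2*(-1)*conj(1)]
      = (1/8)[(11) + (7) + (2) + (-2) + (-2)] = 16/8 = 2
  <chi_rho, chi_2> = (1/8)[1*(11)*conj(1) + 1*(7)*conj(1) + 2*(1)*conj(1) + 2*(-1)*conj(-1) + 2*(-1)*conj(-1)]
      = (1/8)[(11) + (7) + (2) + (2) + (2)] = 24/8 = 3
  <chi_rho, chi_3> = (1/8)[1*(11)*conj(1) + 1*(7)*conj(1) + 2*(1)*conj(-1) + 2*(-1)*conj(1) + 2*(-1)*conj(-1)]
      = (1/8)[(11) + (7) + (-2) + (-2) + (2)] = 16/8 = 2
  <chi_rho, chi_4> = (1/8)[1*(11)*conj(1) + 1*(7)*conj(1) + 2*(1)*conj(-1) + 2*(-1)*conj(-1) + 2*(-1)*conj(1)]
      = (1/8)[(11) + (7) + (-2) + (2) + (-2)] = 16/8 = 2
  <chi_rho, chi_5> = (1/8)[1*(11)*conj(2) + 1*(7)*conj(-2) + 2*(1)*conj(0) + 2*(-1)*conj(0) + 2*(-1)*conj(0)]
      = (1/8)[(22) + (-14) + (0) + (0) + (0)] = 8/8 = 1
Dimension check: dim(rho) = sum (mult * dim) = 2*1 + 3*1 + 2*1 + 2*1 + 1*2 = 11 = chi_rho(e) = 11.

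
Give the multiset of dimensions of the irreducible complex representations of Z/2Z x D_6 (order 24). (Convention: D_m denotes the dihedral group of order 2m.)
Dimensions: 1, 1, 1, 1, 1, 1, 1, 1, 2, 2, 2, 2

Argument: There are 12 irreducibles (= number of conjugacy classes). Their dimensions d_i satisfy sum d_i^2 = |G| = 24: 1 + 1 + 1 + 1 + 1 + 1 + 1 + 1 + 4 + 4 + 4 + 4 = 24. (For the product with Z/2Z: each of the 2 1-dim characters of Z/2Z tensors with each irrep of D_6, giving 2 copies of each D_6-dimension.)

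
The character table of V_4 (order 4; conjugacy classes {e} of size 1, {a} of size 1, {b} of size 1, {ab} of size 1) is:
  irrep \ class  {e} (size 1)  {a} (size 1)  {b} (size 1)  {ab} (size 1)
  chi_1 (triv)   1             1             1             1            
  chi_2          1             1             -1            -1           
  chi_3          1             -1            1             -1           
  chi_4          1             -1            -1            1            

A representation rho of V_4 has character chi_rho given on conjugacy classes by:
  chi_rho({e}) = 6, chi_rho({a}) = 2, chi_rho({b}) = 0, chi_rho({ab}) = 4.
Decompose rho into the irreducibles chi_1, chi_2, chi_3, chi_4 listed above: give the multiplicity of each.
Multiplicities: chi_1: 3, chi_2: 1, chi_3: 0, chi_4: 2.

Explanation: Use <chi_rho, chi> = (1/|G|) sum_C |C| * chi_rho(C) * conj(chi(C)) with |G| = 4 for each irreducible chi in the table:
  <chi_rho, chi_1> = (1/4)[1*(6)*conj(1) + 1*(2)*conj(1) + 1*(0)*conj(1) + 1*(4)*conj(1)]
      = (1/4)[(6) + (2) + (0) + (4)] = 12/4 = 3
  <chi_rho, chi_2> = (1/4)[1*(6)*conj(1) + 1*(2)*conj(1) + 1*(0)*conj(-1) + 1*(4)*conj(-1)]
      = (1/4)[(6) + (2) + (0) + (-4)] = 4/4 = 1
  <chi_rho, chi_3> = (1/4)[1*(6)*conj(1) + 1*(2)*conj(-1) + 1*(0)*conj(1) + 1*(4)*conj(-1)]
      = (1/4)[(6) + (-2) + (0) + (-4)] = 0/4 = 0
  <chi_rho, chi_4> = (1/4)[1*(6)*conj(1) + 1*(2)*conj(-1) + 1*(0)*conj(-1) + 1*(4)*conj(1)]
      = (1/4)[(6) + (-2) + (0) + (4)] = 8/4 = 2
Dimension check: dim(rho) = sum (mult * dim) = 3*1 + 1*1 + 0*1 + 2*1 = 6 = chi_rho(e) = 6.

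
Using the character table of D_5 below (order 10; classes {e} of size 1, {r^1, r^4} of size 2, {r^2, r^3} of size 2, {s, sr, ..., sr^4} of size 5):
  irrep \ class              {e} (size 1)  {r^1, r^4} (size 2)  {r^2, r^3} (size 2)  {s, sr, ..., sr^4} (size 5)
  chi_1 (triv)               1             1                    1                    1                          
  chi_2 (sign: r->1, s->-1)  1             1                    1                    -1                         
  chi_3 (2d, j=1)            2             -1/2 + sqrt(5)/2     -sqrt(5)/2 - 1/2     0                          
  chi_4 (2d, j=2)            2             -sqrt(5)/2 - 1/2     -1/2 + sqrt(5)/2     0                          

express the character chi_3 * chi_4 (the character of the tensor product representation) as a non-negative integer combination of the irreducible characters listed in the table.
chi_3 tensor chi_4 = chi_3 + chi_4 (all other irreducibles have multiplicity 0).

Derivation: The character of a tensor product is the pointwise product (chi_3 * chi_4)(C) = chi_3(C) * chi_4(C):
  {e}: (2)*(2), {r^1, r^4}: (-1/2 + sqrt(5)/2)*(-sqrt(5)/2 - 1/2), {r^2, r^3}: (-sqrt(5)/2 - 1/2)*(-1/2 + sqrt(5)/2), {s, sr, ..., sr^4}: (0)*(0)
so (chi_3 * chi_4) takes values
  {e} -> 4, {r^1, r^4} -> -1, {r^2, r^3} -> -1, {s, sr, ..., sr^4} -> 0.
Now take the inner product of this character with each irreducible chi from the table, <chi_3*chi_4, chi> = (1/10) sum_C |C| (chi_3*chi_4)(C) conj(chi(C)):
  <chi_3*chi_4, chi_1> = (1/10)[1*(4)*conj(1) + 2*(-1)*conj(1) + 2*(-1)*conj(1) + 5*(0)*conj(1)]
      = (1/10)[(4) + (-2) + (-2) + (0)] = 0/10 = 0
  <chi_3*chi_4, chi_2> = (1/10)[1*(4)*conj(1) + 2*(-1)*conj(1) + 2*(-1)*conj(1) + 5*(0)*conj(-1)]
      = (1/10)[(4) + (-2) + (-2) + (0)] = 0/10 = 0
  <chi_3*chi_4, chi_3> = (1/10)[1*(4)*conj(2) + 2*(-1)*conj(-1/2 + sqrt(5)/2) + 2*(-1)*conj(-sqrt(5)/2 - 1/2) + 5*(0)*conj(0)]
      = (1/10)[(8) + (1 - sqrt(5)) + (1 + sqrt(5)) + (0)] = 10/10 = 1
  <chi_3*chi_4, chi_4> = (1/10)[1*(4)*conj(2) + 2*(-1)*conj(-sqrt(5)/2 - 1/2) + 2*(-1)*conj(-1/2 + sqrt(5)/2) + 5*(0)*conj(0)]
      = (1/10)[(8) + (1 + sqrt(5)) + (1 - sqrt(5)) + (0)] = 10/10 = 1
Hence the multiplicities are chi_3: 1, chi_4: 1. Dimension check: dim(chi_3)*dim(chi_4) = 2*2 = 4 and sum (mult * dim) = 1*2 + 1*2 = 4.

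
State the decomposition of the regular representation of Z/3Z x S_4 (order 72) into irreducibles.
Each irreducible V_i of dimension d_i appears with multiplicity d_i, i.e. rho_reg = (direct sum over all irreducibles V_i) d_i V_i. The irreducible dimensions for Z/3Z x S_4 are 1, 1, 1, 1, 1, 1, 2, 2, 2, 3, 3, 3, 3, 3, 3: 6 irreducibles of dimension 1, each with multiplicity 1; 3 irreducibles of dimension 2, each with multiplicity 2; 6 irreducibles of dimension 3, each with multiplicity 3. Total dimension 6*1*1 + 3*2*2 + 6*3*3 = 72 = |G|.

Reasoning: General theorem: in the regular representation of a finite group G, each irreducible appears with multiplicity equal to its dimension. Check: dim(rho_reg) = sum d_i^2 = 1 + 1 + 1 + 1 + 1 + 1 + 4 + 4 + 4 + 9 + 9 + 9 + 9 + 9 + 9 = 72 = |G|.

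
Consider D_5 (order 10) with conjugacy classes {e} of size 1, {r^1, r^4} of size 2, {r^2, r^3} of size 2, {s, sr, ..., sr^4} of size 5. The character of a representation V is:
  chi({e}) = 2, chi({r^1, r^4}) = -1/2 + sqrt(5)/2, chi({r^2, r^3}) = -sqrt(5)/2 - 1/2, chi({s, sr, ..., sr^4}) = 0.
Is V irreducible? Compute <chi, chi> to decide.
Irreducible: <chi, chi> = 1.

Derivation: <chi, chi> = (1/|G|) sum_C |C| * |chi(C)|^2 = (1/10)[1*|2|^2 + 2*|-1/2 + sqrt(5)/2|^2 + 2*|-sqrt(5)/2 - 1/2|^2 + 5*|0|^2]
  = (1/10)[(4) + (3 - sqrt(5)) + (sqrt(5) + 3) + (0)] = 10/10 = 1.
A character is irreducible iff <chi, chi> = 1, so this representation is irreducible.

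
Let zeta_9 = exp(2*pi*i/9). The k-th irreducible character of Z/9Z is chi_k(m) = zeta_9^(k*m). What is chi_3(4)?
chi_3(4) = zeta_9^12 = exp(2*I*pi/3)

Explanation: chi_3(4) = zeta_9^(3*4) = zeta_9^12. Since zeta_9^9 = 1, this equals zeta_9^3 = exp(2*pi*i*3/9) = exp(2*I*pi/3).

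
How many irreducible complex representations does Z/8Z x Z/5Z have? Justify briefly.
40

Derivation: The number of irreducible complex representations of a finite group equals its number of conjugacy classes. Z/8Z x Z/5Z is abelian of order 40, so every element is its own conjugacy class: 40 classes, so Z/8Z x Z/5Z (order 40) has exactly 40 irreducible complex representations.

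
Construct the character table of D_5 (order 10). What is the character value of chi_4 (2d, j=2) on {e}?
Conjugacy classes: {e} of size 1, {r^1, r^4} of size 2, {r^2, r^3} of size 2, {s, sr, ..., sr^4} of size 5.
Character table:
  irrep \ class              {e} (size 1)  {r^1, r^4} (size 2)  {r^2, r^3} (size 2)  {s, sr, ..., sr^4} (size 5)
  chi_1 (triv)               1             1                    1                    1                          
  chi_2 (sign: r->1, s->-1)  1             1                    1                    -1                         
  chi_3 (2d, j=1)            2             -1/2 + sqrt(5)/2     -sqrt(5)/2 - 1/2     0                          
  chi_4 (2d, j=2)            2             -sqrt(5)/2 - 1/2     -1/2 + sqrt(5)/2     0                          

Spot check: chi_4 (2d, j=2) on {e} = 2.

D_5 has order 2*5 = 10 with 4 conjugacy classes, hence 4 irreducibles. Sum of squared dims 1 + 1 + 4 + 4 = 10 = |G|. Linear characters come from the abelianisation; the 2-dimensional irreps have character r^k -> 2*cos(2*pi*j*k/5), reflections -> 0.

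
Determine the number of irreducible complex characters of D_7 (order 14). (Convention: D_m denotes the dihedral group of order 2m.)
5

Argument: The number of irreducible complex representations of a finite group equals its number of conjugacy classes. D_7 has 5 conjugacy classes ((n+3)/2 for n odd), so D_7 (order 14) has exactly 5 irreducible complex representations.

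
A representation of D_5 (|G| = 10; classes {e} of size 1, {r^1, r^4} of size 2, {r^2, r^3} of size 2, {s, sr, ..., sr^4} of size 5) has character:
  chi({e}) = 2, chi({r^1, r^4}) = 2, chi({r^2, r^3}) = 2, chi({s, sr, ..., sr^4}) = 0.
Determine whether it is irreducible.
Not irreducible (reducible): <chi, chi> = 2 > 1.

Why: <chi, chi> = (1/|G|) sum_C |C| * |chi(C)|^2 = (1/10)[1*|2|^2 + 2*|2|^2 + 2*|2|^2 + 5*|0|^2]
  = (1/10)[(4) + (8) + (8) + (0)] = 20/10 = 2.
A character is irreducible iff <chi, chi> = 1, so this representation is reducible.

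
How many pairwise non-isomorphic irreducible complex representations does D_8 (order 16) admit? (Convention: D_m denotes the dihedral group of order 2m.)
7

Justification: The number of irreducible complex representations of a finite group equals its number of conjugacy classes. D_8 has 7 conjugacy classes (n/2 + 3 for n even), so D_8 (order 16) has exactly 7 irreducible complex representations.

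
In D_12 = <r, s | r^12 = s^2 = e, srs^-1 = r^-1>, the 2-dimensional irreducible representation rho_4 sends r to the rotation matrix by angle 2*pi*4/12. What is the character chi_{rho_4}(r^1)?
chi_{rho_4}(r^1) = 2*cos(2*pi*4*1/12) = -1

rho_4(r^1) is rotation by angle 2*pi*4*1/12, whose trace is 2*cos(2*pi*4*1/12) = -1.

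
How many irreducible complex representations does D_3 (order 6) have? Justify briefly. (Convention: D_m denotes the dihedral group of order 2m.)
3

Working: The number of irreducible complex representations of a finite group equals its number of conjugacy classes. D_3 has 3 conjugacy classes ((n+3)/2 for n odd), so D_3 (order 6) has exactly 3 irreducible complex representations.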